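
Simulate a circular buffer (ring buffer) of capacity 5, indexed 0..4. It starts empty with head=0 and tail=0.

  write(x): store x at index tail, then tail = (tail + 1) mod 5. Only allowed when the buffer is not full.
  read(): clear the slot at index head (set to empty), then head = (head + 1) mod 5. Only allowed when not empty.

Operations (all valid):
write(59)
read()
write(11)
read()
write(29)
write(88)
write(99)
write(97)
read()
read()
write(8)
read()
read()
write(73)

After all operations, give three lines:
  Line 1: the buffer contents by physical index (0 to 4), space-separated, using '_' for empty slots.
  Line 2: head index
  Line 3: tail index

write(59): buf=[59 _ _ _ _], head=0, tail=1, size=1
read(): buf=[_ _ _ _ _], head=1, tail=1, size=0
write(11): buf=[_ 11 _ _ _], head=1, tail=2, size=1
read(): buf=[_ _ _ _ _], head=2, tail=2, size=0
write(29): buf=[_ _ 29 _ _], head=2, tail=3, size=1
write(88): buf=[_ _ 29 88 _], head=2, tail=4, size=2
write(99): buf=[_ _ 29 88 99], head=2, tail=0, size=3
write(97): buf=[97 _ 29 88 99], head=2, tail=1, size=4
read(): buf=[97 _ _ 88 99], head=3, tail=1, size=3
read(): buf=[97 _ _ _ 99], head=4, tail=1, size=2
write(8): buf=[97 8 _ _ 99], head=4, tail=2, size=3
read(): buf=[97 8 _ _ _], head=0, tail=2, size=2
read(): buf=[_ 8 _ _ _], head=1, tail=2, size=1
write(73): buf=[_ 8 73 _ _], head=1, tail=3, size=2

Answer: _ 8 73 _ _
1
3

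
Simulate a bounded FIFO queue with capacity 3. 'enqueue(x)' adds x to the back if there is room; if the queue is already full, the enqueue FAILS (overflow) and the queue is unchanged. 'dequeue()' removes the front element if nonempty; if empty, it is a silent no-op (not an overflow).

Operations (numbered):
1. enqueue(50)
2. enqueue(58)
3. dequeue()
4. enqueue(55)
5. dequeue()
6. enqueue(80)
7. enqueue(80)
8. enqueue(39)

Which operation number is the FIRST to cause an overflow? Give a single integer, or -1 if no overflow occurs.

Answer: 8

Derivation:
1. enqueue(50): size=1
2. enqueue(58): size=2
3. dequeue(): size=1
4. enqueue(55): size=2
5. dequeue(): size=1
6. enqueue(80): size=2
7. enqueue(80): size=3
8. enqueue(39): size=3=cap → OVERFLOW (fail)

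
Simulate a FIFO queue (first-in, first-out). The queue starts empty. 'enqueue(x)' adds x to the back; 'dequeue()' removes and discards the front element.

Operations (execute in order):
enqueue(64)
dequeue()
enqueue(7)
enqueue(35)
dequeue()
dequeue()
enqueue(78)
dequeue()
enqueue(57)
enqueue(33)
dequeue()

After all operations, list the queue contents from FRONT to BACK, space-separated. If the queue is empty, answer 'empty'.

enqueue(64): [64]
dequeue(): []
enqueue(7): [7]
enqueue(35): [7, 35]
dequeue(): [35]
dequeue(): []
enqueue(78): [78]
dequeue(): []
enqueue(57): [57]
enqueue(33): [57, 33]
dequeue(): [33]

Answer: 33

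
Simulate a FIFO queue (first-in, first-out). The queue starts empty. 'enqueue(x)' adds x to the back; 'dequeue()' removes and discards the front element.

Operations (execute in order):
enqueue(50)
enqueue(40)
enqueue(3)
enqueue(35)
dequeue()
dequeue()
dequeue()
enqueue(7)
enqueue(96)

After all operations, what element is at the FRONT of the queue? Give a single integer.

enqueue(50): queue = [50]
enqueue(40): queue = [50, 40]
enqueue(3): queue = [50, 40, 3]
enqueue(35): queue = [50, 40, 3, 35]
dequeue(): queue = [40, 3, 35]
dequeue(): queue = [3, 35]
dequeue(): queue = [35]
enqueue(7): queue = [35, 7]
enqueue(96): queue = [35, 7, 96]

Answer: 35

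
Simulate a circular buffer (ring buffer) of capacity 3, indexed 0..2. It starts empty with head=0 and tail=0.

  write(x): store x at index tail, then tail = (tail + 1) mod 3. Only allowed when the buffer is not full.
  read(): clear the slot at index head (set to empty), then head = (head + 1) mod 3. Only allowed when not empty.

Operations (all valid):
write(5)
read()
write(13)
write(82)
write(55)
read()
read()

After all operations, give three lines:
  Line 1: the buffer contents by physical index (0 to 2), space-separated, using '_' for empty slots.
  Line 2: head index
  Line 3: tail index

Answer: 55 _ _
0
1

Derivation:
write(5): buf=[5 _ _], head=0, tail=1, size=1
read(): buf=[_ _ _], head=1, tail=1, size=0
write(13): buf=[_ 13 _], head=1, tail=2, size=1
write(82): buf=[_ 13 82], head=1, tail=0, size=2
write(55): buf=[55 13 82], head=1, tail=1, size=3
read(): buf=[55 _ 82], head=2, tail=1, size=2
read(): buf=[55 _ _], head=0, tail=1, size=1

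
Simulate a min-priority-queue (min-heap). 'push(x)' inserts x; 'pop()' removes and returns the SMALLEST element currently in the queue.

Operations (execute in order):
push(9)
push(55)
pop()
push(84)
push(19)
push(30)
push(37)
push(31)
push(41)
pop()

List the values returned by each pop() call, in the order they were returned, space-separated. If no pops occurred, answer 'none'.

push(9): heap contents = [9]
push(55): heap contents = [9, 55]
pop() → 9: heap contents = [55]
push(84): heap contents = [55, 84]
push(19): heap contents = [19, 55, 84]
push(30): heap contents = [19, 30, 55, 84]
push(37): heap contents = [19, 30, 37, 55, 84]
push(31): heap contents = [19, 30, 31, 37, 55, 84]
push(41): heap contents = [19, 30, 31, 37, 41, 55, 84]
pop() → 19: heap contents = [30, 31, 37, 41, 55, 84]

Answer: 9 19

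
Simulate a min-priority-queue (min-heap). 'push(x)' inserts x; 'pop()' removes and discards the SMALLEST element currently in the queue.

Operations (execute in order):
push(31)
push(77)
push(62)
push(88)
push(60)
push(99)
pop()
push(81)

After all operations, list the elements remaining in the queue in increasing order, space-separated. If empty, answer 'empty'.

Answer: 60 62 77 81 88 99

Derivation:
push(31): heap contents = [31]
push(77): heap contents = [31, 77]
push(62): heap contents = [31, 62, 77]
push(88): heap contents = [31, 62, 77, 88]
push(60): heap contents = [31, 60, 62, 77, 88]
push(99): heap contents = [31, 60, 62, 77, 88, 99]
pop() → 31: heap contents = [60, 62, 77, 88, 99]
push(81): heap contents = [60, 62, 77, 81, 88, 99]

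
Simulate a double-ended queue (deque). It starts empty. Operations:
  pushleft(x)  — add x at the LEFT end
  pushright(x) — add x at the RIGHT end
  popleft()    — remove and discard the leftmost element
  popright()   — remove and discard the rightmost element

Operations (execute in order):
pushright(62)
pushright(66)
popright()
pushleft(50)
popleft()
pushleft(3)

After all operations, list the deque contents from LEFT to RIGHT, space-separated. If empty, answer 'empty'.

pushright(62): [62]
pushright(66): [62, 66]
popright(): [62]
pushleft(50): [50, 62]
popleft(): [62]
pushleft(3): [3, 62]

Answer: 3 62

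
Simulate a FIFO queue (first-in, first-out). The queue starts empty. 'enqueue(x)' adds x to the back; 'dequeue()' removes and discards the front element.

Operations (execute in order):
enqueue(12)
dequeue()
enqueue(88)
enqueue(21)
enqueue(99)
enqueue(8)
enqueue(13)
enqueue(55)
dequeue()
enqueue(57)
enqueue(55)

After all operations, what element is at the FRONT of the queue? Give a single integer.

Answer: 21

Derivation:
enqueue(12): queue = [12]
dequeue(): queue = []
enqueue(88): queue = [88]
enqueue(21): queue = [88, 21]
enqueue(99): queue = [88, 21, 99]
enqueue(8): queue = [88, 21, 99, 8]
enqueue(13): queue = [88, 21, 99, 8, 13]
enqueue(55): queue = [88, 21, 99, 8, 13, 55]
dequeue(): queue = [21, 99, 8, 13, 55]
enqueue(57): queue = [21, 99, 8, 13, 55, 57]
enqueue(55): queue = [21, 99, 8, 13, 55, 57, 55]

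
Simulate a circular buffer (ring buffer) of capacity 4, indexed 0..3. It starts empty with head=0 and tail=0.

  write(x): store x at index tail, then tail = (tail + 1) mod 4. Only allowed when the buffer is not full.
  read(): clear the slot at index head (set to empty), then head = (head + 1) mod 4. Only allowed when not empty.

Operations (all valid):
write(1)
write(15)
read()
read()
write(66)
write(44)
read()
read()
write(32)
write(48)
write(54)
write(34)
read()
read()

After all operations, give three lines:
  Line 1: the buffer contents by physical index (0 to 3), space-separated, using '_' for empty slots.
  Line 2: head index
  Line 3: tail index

Answer: _ _ 54 34
2
0

Derivation:
write(1): buf=[1 _ _ _], head=0, tail=1, size=1
write(15): buf=[1 15 _ _], head=0, tail=2, size=2
read(): buf=[_ 15 _ _], head=1, tail=2, size=1
read(): buf=[_ _ _ _], head=2, tail=2, size=0
write(66): buf=[_ _ 66 _], head=2, tail=3, size=1
write(44): buf=[_ _ 66 44], head=2, tail=0, size=2
read(): buf=[_ _ _ 44], head=3, tail=0, size=1
read(): buf=[_ _ _ _], head=0, tail=0, size=0
write(32): buf=[32 _ _ _], head=0, tail=1, size=1
write(48): buf=[32 48 _ _], head=0, tail=2, size=2
write(54): buf=[32 48 54 _], head=0, tail=3, size=3
write(34): buf=[32 48 54 34], head=0, tail=0, size=4
read(): buf=[_ 48 54 34], head=1, tail=0, size=3
read(): buf=[_ _ 54 34], head=2, tail=0, size=2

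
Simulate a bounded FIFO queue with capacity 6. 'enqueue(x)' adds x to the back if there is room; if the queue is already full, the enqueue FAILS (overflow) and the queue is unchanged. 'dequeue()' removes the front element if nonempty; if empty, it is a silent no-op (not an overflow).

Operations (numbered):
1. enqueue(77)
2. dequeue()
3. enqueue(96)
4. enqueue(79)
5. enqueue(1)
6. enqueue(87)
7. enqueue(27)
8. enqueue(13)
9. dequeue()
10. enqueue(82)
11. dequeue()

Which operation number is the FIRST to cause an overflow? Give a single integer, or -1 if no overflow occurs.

1. enqueue(77): size=1
2. dequeue(): size=0
3. enqueue(96): size=1
4. enqueue(79): size=2
5. enqueue(1): size=3
6. enqueue(87): size=4
7. enqueue(27): size=5
8. enqueue(13): size=6
9. dequeue(): size=5
10. enqueue(82): size=6
11. dequeue(): size=5

Answer: -1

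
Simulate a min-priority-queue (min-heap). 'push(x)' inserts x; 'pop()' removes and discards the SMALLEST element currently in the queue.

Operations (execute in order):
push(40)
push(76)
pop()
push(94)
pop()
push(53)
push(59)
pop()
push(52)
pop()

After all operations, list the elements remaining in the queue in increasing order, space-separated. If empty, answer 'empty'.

Answer: 59 94

Derivation:
push(40): heap contents = [40]
push(76): heap contents = [40, 76]
pop() → 40: heap contents = [76]
push(94): heap contents = [76, 94]
pop() → 76: heap contents = [94]
push(53): heap contents = [53, 94]
push(59): heap contents = [53, 59, 94]
pop() → 53: heap contents = [59, 94]
push(52): heap contents = [52, 59, 94]
pop() → 52: heap contents = [59, 94]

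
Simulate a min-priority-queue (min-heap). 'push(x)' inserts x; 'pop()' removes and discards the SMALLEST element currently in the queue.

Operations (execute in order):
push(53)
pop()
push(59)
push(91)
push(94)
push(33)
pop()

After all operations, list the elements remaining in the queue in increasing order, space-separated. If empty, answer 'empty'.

push(53): heap contents = [53]
pop() → 53: heap contents = []
push(59): heap contents = [59]
push(91): heap contents = [59, 91]
push(94): heap contents = [59, 91, 94]
push(33): heap contents = [33, 59, 91, 94]
pop() → 33: heap contents = [59, 91, 94]

Answer: 59 91 94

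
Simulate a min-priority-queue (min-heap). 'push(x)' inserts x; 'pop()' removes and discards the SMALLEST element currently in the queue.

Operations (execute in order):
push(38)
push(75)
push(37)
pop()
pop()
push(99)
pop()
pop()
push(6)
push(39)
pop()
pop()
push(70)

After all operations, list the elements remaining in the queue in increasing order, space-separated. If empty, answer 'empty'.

Answer: 70

Derivation:
push(38): heap contents = [38]
push(75): heap contents = [38, 75]
push(37): heap contents = [37, 38, 75]
pop() → 37: heap contents = [38, 75]
pop() → 38: heap contents = [75]
push(99): heap contents = [75, 99]
pop() → 75: heap contents = [99]
pop() → 99: heap contents = []
push(6): heap contents = [6]
push(39): heap contents = [6, 39]
pop() → 6: heap contents = [39]
pop() → 39: heap contents = []
push(70): heap contents = [70]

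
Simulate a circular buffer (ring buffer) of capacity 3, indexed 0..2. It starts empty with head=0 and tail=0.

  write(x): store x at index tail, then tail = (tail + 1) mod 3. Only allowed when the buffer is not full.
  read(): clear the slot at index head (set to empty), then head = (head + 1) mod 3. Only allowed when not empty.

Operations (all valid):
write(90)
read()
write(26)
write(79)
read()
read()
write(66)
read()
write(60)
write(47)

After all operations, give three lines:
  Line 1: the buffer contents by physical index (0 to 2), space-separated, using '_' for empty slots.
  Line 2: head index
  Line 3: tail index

write(90): buf=[90 _ _], head=0, tail=1, size=1
read(): buf=[_ _ _], head=1, tail=1, size=0
write(26): buf=[_ 26 _], head=1, tail=2, size=1
write(79): buf=[_ 26 79], head=1, tail=0, size=2
read(): buf=[_ _ 79], head=2, tail=0, size=1
read(): buf=[_ _ _], head=0, tail=0, size=0
write(66): buf=[66 _ _], head=0, tail=1, size=1
read(): buf=[_ _ _], head=1, tail=1, size=0
write(60): buf=[_ 60 _], head=1, tail=2, size=1
write(47): buf=[_ 60 47], head=1, tail=0, size=2

Answer: _ 60 47
1
0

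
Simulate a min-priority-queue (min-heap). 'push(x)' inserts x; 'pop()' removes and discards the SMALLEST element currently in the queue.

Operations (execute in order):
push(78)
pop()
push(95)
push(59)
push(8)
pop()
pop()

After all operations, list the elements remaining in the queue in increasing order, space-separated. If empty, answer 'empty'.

Answer: 95

Derivation:
push(78): heap contents = [78]
pop() → 78: heap contents = []
push(95): heap contents = [95]
push(59): heap contents = [59, 95]
push(8): heap contents = [8, 59, 95]
pop() → 8: heap contents = [59, 95]
pop() → 59: heap contents = [95]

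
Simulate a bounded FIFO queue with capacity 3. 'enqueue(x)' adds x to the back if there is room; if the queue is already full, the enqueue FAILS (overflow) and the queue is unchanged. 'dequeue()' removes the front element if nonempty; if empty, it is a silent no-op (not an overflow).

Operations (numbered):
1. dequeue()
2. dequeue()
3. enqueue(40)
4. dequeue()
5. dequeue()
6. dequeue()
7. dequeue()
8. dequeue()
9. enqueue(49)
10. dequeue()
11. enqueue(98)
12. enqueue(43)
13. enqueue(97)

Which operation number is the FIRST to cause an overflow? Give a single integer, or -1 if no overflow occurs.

1. dequeue(): empty, no-op, size=0
2. dequeue(): empty, no-op, size=0
3. enqueue(40): size=1
4. dequeue(): size=0
5. dequeue(): empty, no-op, size=0
6. dequeue(): empty, no-op, size=0
7. dequeue(): empty, no-op, size=0
8. dequeue(): empty, no-op, size=0
9. enqueue(49): size=1
10. dequeue(): size=0
11. enqueue(98): size=1
12. enqueue(43): size=2
13. enqueue(97): size=3

Answer: -1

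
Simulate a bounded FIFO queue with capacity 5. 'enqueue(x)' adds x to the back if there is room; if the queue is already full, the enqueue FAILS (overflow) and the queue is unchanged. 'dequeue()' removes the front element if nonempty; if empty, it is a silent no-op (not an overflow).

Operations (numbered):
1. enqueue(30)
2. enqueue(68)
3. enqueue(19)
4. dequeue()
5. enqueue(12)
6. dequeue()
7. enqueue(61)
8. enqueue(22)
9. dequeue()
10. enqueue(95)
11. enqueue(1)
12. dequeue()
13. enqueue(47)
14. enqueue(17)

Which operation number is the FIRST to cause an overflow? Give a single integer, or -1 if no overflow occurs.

Answer: 14

Derivation:
1. enqueue(30): size=1
2. enqueue(68): size=2
3. enqueue(19): size=3
4. dequeue(): size=2
5. enqueue(12): size=3
6. dequeue(): size=2
7. enqueue(61): size=3
8. enqueue(22): size=4
9. dequeue(): size=3
10. enqueue(95): size=4
11. enqueue(1): size=5
12. dequeue(): size=4
13. enqueue(47): size=5
14. enqueue(17): size=5=cap → OVERFLOW (fail)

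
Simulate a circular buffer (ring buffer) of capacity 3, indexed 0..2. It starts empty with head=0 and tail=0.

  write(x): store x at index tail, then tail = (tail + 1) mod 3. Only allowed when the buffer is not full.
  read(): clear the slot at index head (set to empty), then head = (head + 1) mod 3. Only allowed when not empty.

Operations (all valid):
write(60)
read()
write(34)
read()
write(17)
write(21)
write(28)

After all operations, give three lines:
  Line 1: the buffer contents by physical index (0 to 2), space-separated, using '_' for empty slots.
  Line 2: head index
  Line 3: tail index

write(60): buf=[60 _ _], head=0, tail=1, size=1
read(): buf=[_ _ _], head=1, tail=1, size=0
write(34): buf=[_ 34 _], head=1, tail=2, size=1
read(): buf=[_ _ _], head=2, tail=2, size=0
write(17): buf=[_ _ 17], head=2, tail=0, size=1
write(21): buf=[21 _ 17], head=2, tail=1, size=2
write(28): buf=[21 28 17], head=2, tail=2, size=3

Answer: 21 28 17
2
2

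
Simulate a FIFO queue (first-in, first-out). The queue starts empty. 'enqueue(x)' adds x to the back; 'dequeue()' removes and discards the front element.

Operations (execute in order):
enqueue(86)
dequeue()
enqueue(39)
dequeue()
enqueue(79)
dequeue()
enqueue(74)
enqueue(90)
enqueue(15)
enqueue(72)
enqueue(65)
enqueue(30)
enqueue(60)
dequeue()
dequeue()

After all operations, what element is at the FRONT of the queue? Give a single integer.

Answer: 15

Derivation:
enqueue(86): queue = [86]
dequeue(): queue = []
enqueue(39): queue = [39]
dequeue(): queue = []
enqueue(79): queue = [79]
dequeue(): queue = []
enqueue(74): queue = [74]
enqueue(90): queue = [74, 90]
enqueue(15): queue = [74, 90, 15]
enqueue(72): queue = [74, 90, 15, 72]
enqueue(65): queue = [74, 90, 15, 72, 65]
enqueue(30): queue = [74, 90, 15, 72, 65, 30]
enqueue(60): queue = [74, 90, 15, 72, 65, 30, 60]
dequeue(): queue = [90, 15, 72, 65, 30, 60]
dequeue(): queue = [15, 72, 65, 30, 60]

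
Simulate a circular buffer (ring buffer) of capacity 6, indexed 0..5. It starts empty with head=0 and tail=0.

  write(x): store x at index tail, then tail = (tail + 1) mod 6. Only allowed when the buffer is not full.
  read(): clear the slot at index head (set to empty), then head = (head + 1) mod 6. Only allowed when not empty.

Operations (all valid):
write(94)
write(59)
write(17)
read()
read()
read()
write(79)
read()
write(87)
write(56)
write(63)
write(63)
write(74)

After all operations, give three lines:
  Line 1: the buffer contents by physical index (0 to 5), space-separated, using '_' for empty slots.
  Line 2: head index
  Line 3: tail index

write(94): buf=[94 _ _ _ _ _], head=0, tail=1, size=1
write(59): buf=[94 59 _ _ _ _], head=0, tail=2, size=2
write(17): buf=[94 59 17 _ _ _], head=0, tail=3, size=3
read(): buf=[_ 59 17 _ _ _], head=1, tail=3, size=2
read(): buf=[_ _ 17 _ _ _], head=2, tail=3, size=1
read(): buf=[_ _ _ _ _ _], head=3, tail=3, size=0
write(79): buf=[_ _ _ 79 _ _], head=3, tail=4, size=1
read(): buf=[_ _ _ _ _ _], head=4, tail=4, size=0
write(87): buf=[_ _ _ _ 87 _], head=4, tail=5, size=1
write(56): buf=[_ _ _ _ 87 56], head=4, tail=0, size=2
write(63): buf=[63 _ _ _ 87 56], head=4, tail=1, size=3
write(63): buf=[63 63 _ _ 87 56], head=4, tail=2, size=4
write(74): buf=[63 63 74 _ 87 56], head=4, tail=3, size=5

Answer: 63 63 74 _ 87 56
4
3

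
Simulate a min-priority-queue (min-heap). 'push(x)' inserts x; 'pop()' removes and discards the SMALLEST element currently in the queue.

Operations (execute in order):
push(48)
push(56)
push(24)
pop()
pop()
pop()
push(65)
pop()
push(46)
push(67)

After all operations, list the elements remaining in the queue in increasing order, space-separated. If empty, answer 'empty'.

Answer: 46 67

Derivation:
push(48): heap contents = [48]
push(56): heap contents = [48, 56]
push(24): heap contents = [24, 48, 56]
pop() → 24: heap contents = [48, 56]
pop() → 48: heap contents = [56]
pop() → 56: heap contents = []
push(65): heap contents = [65]
pop() → 65: heap contents = []
push(46): heap contents = [46]
push(67): heap contents = [46, 67]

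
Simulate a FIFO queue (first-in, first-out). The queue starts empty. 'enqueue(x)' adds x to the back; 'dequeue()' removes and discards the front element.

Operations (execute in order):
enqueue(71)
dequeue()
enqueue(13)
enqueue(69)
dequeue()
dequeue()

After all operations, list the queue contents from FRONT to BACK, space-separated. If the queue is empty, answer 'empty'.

enqueue(71): [71]
dequeue(): []
enqueue(13): [13]
enqueue(69): [13, 69]
dequeue(): [69]
dequeue(): []

Answer: empty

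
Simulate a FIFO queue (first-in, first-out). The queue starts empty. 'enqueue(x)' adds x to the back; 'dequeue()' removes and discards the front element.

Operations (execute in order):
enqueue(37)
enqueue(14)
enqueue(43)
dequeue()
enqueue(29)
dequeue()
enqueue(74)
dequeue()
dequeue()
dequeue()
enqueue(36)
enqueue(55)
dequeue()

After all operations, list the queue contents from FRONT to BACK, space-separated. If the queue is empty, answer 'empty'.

Answer: 55

Derivation:
enqueue(37): [37]
enqueue(14): [37, 14]
enqueue(43): [37, 14, 43]
dequeue(): [14, 43]
enqueue(29): [14, 43, 29]
dequeue(): [43, 29]
enqueue(74): [43, 29, 74]
dequeue(): [29, 74]
dequeue(): [74]
dequeue(): []
enqueue(36): [36]
enqueue(55): [36, 55]
dequeue(): [55]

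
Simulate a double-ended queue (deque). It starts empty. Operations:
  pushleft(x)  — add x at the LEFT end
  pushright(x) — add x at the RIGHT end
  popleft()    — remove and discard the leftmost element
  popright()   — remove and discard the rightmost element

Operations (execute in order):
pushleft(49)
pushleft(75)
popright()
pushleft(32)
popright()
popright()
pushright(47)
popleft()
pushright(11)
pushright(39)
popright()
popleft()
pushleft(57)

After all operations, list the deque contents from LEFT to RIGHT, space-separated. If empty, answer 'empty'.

pushleft(49): [49]
pushleft(75): [75, 49]
popright(): [75]
pushleft(32): [32, 75]
popright(): [32]
popright(): []
pushright(47): [47]
popleft(): []
pushright(11): [11]
pushright(39): [11, 39]
popright(): [11]
popleft(): []
pushleft(57): [57]

Answer: 57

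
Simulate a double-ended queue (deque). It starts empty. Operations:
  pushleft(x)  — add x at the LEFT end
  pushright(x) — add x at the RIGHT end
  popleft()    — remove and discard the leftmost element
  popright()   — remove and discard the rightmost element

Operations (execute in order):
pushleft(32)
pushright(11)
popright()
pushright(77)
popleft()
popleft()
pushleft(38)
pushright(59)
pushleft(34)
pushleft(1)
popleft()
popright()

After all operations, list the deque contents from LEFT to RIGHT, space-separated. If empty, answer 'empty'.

pushleft(32): [32]
pushright(11): [32, 11]
popright(): [32]
pushright(77): [32, 77]
popleft(): [77]
popleft(): []
pushleft(38): [38]
pushright(59): [38, 59]
pushleft(34): [34, 38, 59]
pushleft(1): [1, 34, 38, 59]
popleft(): [34, 38, 59]
popright(): [34, 38]

Answer: 34 38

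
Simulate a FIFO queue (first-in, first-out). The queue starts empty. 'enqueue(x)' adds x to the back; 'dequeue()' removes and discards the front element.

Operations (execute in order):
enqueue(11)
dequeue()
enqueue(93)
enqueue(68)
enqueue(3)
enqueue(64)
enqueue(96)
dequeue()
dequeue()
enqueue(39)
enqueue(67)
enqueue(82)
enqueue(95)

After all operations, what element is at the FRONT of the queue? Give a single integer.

enqueue(11): queue = [11]
dequeue(): queue = []
enqueue(93): queue = [93]
enqueue(68): queue = [93, 68]
enqueue(3): queue = [93, 68, 3]
enqueue(64): queue = [93, 68, 3, 64]
enqueue(96): queue = [93, 68, 3, 64, 96]
dequeue(): queue = [68, 3, 64, 96]
dequeue(): queue = [3, 64, 96]
enqueue(39): queue = [3, 64, 96, 39]
enqueue(67): queue = [3, 64, 96, 39, 67]
enqueue(82): queue = [3, 64, 96, 39, 67, 82]
enqueue(95): queue = [3, 64, 96, 39, 67, 82, 95]

Answer: 3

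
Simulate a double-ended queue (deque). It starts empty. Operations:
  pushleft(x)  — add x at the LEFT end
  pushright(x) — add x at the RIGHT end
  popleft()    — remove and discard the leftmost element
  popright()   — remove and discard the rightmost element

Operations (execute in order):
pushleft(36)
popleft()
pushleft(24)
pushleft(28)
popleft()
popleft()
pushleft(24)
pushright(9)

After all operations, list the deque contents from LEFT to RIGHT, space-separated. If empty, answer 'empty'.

pushleft(36): [36]
popleft(): []
pushleft(24): [24]
pushleft(28): [28, 24]
popleft(): [24]
popleft(): []
pushleft(24): [24]
pushright(9): [24, 9]

Answer: 24 9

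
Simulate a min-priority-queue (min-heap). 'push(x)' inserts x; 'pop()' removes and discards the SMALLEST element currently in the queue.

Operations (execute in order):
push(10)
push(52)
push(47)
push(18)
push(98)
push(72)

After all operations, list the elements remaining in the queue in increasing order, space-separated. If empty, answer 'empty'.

Answer: 10 18 47 52 72 98

Derivation:
push(10): heap contents = [10]
push(52): heap contents = [10, 52]
push(47): heap contents = [10, 47, 52]
push(18): heap contents = [10, 18, 47, 52]
push(98): heap contents = [10, 18, 47, 52, 98]
push(72): heap contents = [10, 18, 47, 52, 72, 98]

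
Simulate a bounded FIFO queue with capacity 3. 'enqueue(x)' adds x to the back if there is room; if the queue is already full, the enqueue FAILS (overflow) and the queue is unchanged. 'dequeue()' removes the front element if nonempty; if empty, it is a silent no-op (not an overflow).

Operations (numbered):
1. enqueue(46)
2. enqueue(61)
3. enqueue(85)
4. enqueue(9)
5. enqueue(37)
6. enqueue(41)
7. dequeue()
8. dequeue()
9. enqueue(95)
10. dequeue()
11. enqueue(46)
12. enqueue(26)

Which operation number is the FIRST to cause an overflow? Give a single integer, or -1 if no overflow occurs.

Answer: 4

Derivation:
1. enqueue(46): size=1
2. enqueue(61): size=2
3. enqueue(85): size=3
4. enqueue(9): size=3=cap → OVERFLOW (fail)
5. enqueue(37): size=3=cap → OVERFLOW (fail)
6. enqueue(41): size=3=cap → OVERFLOW (fail)
7. dequeue(): size=2
8. dequeue(): size=1
9. enqueue(95): size=2
10. dequeue(): size=1
11. enqueue(46): size=2
12. enqueue(26): size=3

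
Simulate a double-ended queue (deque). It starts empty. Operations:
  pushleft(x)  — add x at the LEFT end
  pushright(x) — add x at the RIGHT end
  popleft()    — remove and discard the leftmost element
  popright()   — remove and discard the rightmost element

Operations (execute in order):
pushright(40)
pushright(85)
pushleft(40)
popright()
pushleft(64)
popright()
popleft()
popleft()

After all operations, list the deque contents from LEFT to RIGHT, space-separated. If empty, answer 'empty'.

pushright(40): [40]
pushright(85): [40, 85]
pushleft(40): [40, 40, 85]
popright(): [40, 40]
pushleft(64): [64, 40, 40]
popright(): [64, 40]
popleft(): [40]
popleft(): []

Answer: empty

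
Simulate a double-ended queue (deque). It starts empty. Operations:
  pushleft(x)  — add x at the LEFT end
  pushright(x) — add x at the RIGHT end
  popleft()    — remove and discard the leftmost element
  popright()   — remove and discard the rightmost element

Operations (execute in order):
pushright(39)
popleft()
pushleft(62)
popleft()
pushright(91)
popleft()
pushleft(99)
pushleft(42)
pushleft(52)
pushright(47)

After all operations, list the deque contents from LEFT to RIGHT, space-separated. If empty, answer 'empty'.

pushright(39): [39]
popleft(): []
pushleft(62): [62]
popleft(): []
pushright(91): [91]
popleft(): []
pushleft(99): [99]
pushleft(42): [42, 99]
pushleft(52): [52, 42, 99]
pushright(47): [52, 42, 99, 47]

Answer: 52 42 99 47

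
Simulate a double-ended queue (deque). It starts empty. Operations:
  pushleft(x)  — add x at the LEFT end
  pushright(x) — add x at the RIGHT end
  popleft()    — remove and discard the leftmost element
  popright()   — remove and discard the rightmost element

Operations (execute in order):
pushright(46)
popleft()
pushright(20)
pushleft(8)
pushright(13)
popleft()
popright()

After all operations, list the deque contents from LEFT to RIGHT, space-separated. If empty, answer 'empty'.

pushright(46): [46]
popleft(): []
pushright(20): [20]
pushleft(8): [8, 20]
pushright(13): [8, 20, 13]
popleft(): [20, 13]
popright(): [20]

Answer: 20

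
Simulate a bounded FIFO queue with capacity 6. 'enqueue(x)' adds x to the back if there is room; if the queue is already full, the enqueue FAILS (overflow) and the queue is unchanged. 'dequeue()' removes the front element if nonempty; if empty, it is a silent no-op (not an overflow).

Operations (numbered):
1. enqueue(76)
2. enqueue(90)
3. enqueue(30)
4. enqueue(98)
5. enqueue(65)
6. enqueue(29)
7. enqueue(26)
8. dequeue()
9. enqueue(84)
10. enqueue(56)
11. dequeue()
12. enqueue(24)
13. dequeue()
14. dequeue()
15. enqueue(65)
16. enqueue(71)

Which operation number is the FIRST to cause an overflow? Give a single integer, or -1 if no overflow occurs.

1. enqueue(76): size=1
2. enqueue(90): size=2
3. enqueue(30): size=3
4. enqueue(98): size=4
5. enqueue(65): size=5
6. enqueue(29): size=6
7. enqueue(26): size=6=cap → OVERFLOW (fail)
8. dequeue(): size=5
9. enqueue(84): size=6
10. enqueue(56): size=6=cap → OVERFLOW (fail)
11. dequeue(): size=5
12. enqueue(24): size=6
13. dequeue(): size=5
14. dequeue(): size=4
15. enqueue(65): size=5
16. enqueue(71): size=6

Answer: 7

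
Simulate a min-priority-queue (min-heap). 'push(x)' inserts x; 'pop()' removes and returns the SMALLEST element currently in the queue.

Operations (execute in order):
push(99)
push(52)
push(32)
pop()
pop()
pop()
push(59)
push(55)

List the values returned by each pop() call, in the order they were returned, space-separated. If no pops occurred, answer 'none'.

push(99): heap contents = [99]
push(52): heap contents = [52, 99]
push(32): heap contents = [32, 52, 99]
pop() → 32: heap contents = [52, 99]
pop() → 52: heap contents = [99]
pop() → 99: heap contents = []
push(59): heap contents = [59]
push(55): heap contents = [55, 59]

Answer: 32 52 99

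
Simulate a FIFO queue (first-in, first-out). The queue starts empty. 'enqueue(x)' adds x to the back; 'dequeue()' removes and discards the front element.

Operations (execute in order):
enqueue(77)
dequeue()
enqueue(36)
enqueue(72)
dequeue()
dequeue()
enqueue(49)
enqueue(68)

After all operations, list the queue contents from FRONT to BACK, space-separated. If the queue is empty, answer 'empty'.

Answer: 49 68

Derivation:
enqueue(77): [77]
dequeue(): []
enqueue(36): [36]
enqueue(72): [36, 72]
dequeue(): [72]
dequeue(): []
enqueue(49): [49]
enqueue(68): [49, 68]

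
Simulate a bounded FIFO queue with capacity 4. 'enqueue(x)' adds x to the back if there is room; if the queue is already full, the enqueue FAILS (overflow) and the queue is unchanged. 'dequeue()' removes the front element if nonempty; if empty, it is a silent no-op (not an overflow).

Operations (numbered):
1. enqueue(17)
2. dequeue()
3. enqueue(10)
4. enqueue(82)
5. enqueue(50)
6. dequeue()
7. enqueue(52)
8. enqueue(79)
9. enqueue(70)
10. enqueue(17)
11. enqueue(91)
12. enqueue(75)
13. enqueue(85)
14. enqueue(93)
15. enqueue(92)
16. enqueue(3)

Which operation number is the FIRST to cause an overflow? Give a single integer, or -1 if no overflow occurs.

Answer: 9

Derivation:
1. enqueue(17): size=1
2. dequeue(): size=0
3. enqueue(10): size=1
4. enqueue(82): size=2
5. enqueue(50): size=3
6. dequeue(): size=2
7. enqueue(52): size=3
8. enqueue(79): size=4
9. enqueue(70): size=4=cap → OVERFLOW (fail)
10. enqueue(17): size=4=cap → OVERFLOW (fail)
11. enqueue(91): size=4=cap → OVERFLOW (fail)
12. enqueue(75): size=4=cap → OVERFLOW (fail)
13. enqueue(85): size=4=cap → OVERFLOW (fail)
14. enqueue(93): size=4=cap → OVERFLOW (fail)
15. enqueue(92): size=4=cap → OVERFLOW (fail)
16. enqueue(3): size=4=cap → OVERFLOW (fail)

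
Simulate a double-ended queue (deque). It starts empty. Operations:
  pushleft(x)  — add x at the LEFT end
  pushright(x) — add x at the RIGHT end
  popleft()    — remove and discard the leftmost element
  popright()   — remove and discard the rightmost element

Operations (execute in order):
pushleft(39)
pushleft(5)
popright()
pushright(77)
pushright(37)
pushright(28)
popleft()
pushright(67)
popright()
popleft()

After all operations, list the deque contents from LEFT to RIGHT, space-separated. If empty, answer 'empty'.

pushleft(39): [39]
pushleft(5): [5, 39]
popright(): [5]
pushright(77): [5, 77]
pushright(37): [5, 77, 37]
pushright(28): [5, 77, 37, 28]
popleft(): [77, 37, 28]
pushright(67): [77, 37, 28, 67]
popright(): [77, 37, 28]
popleft(): [37, 28]

Answer: 37 28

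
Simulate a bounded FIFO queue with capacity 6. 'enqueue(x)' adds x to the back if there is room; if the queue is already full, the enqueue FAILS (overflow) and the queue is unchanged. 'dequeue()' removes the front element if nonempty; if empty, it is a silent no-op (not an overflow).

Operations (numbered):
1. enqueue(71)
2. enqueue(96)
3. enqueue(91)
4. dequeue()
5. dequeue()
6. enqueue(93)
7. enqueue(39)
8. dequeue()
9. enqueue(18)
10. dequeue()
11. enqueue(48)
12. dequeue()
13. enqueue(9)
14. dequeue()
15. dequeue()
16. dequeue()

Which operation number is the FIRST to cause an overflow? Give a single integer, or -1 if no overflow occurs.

Answer: -1

Derivation:
1. enqueue(71): size=1
2. enqueue(96): size=2
3. enqueue(91): size=3
4. dequeue(): size=2
5. dequeue(): size=1
6. enqueue(93): size=2
7. enqueue(39): size=3
8. dequeue(): size=2
9. enqueue(18): size=3
10. dequeue(): size=2
11. enqueue(48): size=3
12. dequeue(): size=2
13. enqueue(9): size=3
14. dequeue(): size=2
15. dequeue(): size=1
16. dequeue(): size=0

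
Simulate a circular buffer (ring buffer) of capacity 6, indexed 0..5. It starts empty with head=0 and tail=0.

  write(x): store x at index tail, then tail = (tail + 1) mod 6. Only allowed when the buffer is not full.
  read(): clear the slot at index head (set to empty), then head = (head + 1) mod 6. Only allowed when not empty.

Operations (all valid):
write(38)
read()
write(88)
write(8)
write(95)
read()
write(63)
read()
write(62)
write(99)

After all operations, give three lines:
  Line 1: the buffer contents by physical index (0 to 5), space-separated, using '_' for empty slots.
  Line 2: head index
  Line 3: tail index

Answer: 99 _ _ 95 63 62
3
1

Derivation:
write(38): buf=[38 _ _ _ _ _], head=0, tail=1, size=1
read(): buf=[_ _ _ _ _ _], head=1, tail=1, size=0
write(88): buf=[_ 88 _ _ _ _], head=1, tail=2, size=1
write(8): buf=[_ 88 8 _ _ _], head=1, tail=3, size=2
write(95): buf=[_ 88 8 95 _ _], head=1, tail=4, size=3
read(): buf=[_ _ 8 95 _ _], head=2, tail=4, size=2
write(63): buf=[_ _ 8 95 63 _], head=2, tail=5, size=3
read(): buf=[_ _ _ 95 63 _], head=3, tail=5, size=2
write(62): buf=[_ _ _ 95 63 62], head=3, tail=0, size=3
write(99): buf=[99 _ _ 95 63 62], head=3, tail=1, size=4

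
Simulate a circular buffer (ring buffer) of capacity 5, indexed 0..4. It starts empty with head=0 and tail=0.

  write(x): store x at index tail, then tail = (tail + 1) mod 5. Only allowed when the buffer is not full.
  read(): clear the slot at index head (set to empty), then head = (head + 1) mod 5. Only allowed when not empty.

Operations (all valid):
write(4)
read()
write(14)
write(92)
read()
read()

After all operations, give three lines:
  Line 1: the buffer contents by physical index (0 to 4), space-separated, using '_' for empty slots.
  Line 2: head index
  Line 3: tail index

write(4): buf=[4 _ _ _ _], head=0, tail=1, size=1
read(): buf=[_ _ _ _ _], head=1, tail=1, size=0
write(14): buf=[_ 14 _ _ _], head=1, tail=2, size=1
write(92): buf=[_ 14 92 _ _], head=1, tail=3, size=2
read(): buf=[_ _ 92 _ _], head=2, tail=3, size=1
read(): buf=[_ _ _ _ _], head=3, tail=3, size=0

Answer: _ _ _ _ _
3
3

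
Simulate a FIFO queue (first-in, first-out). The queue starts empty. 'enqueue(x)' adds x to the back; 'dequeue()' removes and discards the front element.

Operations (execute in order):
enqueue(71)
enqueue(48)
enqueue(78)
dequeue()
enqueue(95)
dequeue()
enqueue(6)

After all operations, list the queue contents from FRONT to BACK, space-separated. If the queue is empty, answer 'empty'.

enqueue(71): [71]
enqueue(48): [71, 48]
enqueue(78): [71, 48, 78]
dequeue(): [48, 78]
enqueue(95): [48, 78, 95]
dequeue(): [78, 95]
enqueue(6): [78, 95, 6]

Answer: 78 95 6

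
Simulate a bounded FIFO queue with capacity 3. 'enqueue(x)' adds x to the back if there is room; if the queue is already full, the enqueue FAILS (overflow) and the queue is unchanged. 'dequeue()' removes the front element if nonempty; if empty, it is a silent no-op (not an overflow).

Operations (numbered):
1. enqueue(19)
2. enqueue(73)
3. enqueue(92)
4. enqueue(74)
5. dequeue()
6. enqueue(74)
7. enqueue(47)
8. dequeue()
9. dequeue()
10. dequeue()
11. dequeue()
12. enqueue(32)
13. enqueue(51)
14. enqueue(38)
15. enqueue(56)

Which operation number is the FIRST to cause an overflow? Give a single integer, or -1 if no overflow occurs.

Answer: 4

Derivation:
1. enqueue(19): size=1
2. enqueue(73): size=2
3. enqueue(92): size=3
4. enqueue(74): size=3=cap → OVERFLOW (fail)
5. dequeue(): size=2
6. enqueue(74): size=3
7. enqueue(47): size=3=cap → OVERFLOW (fail)
8. dequeue(): size=2
9. dequeue(): size=1
10. dequeue(): size=0
11. dequeue(): empty, no-op, size=0
12. enqueue(32): size=1
13. enqueue(51): size=2
14. enqueue(38): size=3
15. enqueue(56): size=3=cap → OVERFLOW (fail)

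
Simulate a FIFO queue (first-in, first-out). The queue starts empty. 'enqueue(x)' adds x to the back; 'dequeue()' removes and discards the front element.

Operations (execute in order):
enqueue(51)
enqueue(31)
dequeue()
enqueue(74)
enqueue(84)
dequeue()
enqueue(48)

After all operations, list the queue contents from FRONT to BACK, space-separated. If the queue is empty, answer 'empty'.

Answer: 74 84 48

Derivation:
enqueue(51): [51]
enqueue(31): [51, 31]
dequeue(): [31]
enqueue(74): [31, 74]
enqueue(84): [31, 74, 84]
dequeue(): [74, 84]
enqueue(48): [74, 84, 48]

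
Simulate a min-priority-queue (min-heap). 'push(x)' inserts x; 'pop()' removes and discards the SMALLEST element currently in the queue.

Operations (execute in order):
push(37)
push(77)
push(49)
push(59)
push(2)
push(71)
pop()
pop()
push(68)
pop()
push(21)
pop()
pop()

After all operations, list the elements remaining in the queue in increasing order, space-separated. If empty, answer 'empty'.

push(37): heap contents = [37]
push(77): heap contents = [37, 77]
push(49): heap contents = [37, 49, 77]
push(59): heap contents = [37, 49, 59, 77]
push(2): heap contents = [2, 37, 49, 59, 77]
push(71): heap contents = [2, 37, 49, 59, 71, 77]
pop() → 2: heap contents = [37, 49, 59, 71, 77]
pop() → 37: heap contents = [49, 59, 71, 77]
push(68): heap contents = [49, 59, 68, 71, 77]
pop() → 49: heap contents = [59, 68, 71, 77]
push(21): heap contents = [21, 59, 68, 71, 77]
pop() → 21: heap contents = [59, 68, 71, 77]
pop() → 59: heap contents = [68, 71, 77]

Answer: 68 71 77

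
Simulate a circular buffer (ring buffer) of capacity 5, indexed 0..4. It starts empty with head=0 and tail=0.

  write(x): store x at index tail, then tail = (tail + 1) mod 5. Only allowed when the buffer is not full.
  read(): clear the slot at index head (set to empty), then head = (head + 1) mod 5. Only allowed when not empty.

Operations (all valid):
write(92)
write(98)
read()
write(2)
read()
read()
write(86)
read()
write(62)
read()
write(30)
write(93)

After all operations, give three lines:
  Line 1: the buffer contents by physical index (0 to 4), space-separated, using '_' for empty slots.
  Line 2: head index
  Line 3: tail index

write(92): buf=[92 _ _ _ _], head=0, tail=1, size=1
write(98): buf=[92 98 _ _ _], head=0, tail=2, size=2
read(): buf=[_ 98 _ _ _], head=1, tail=2, size=1
write(2): buf=[_ 98 2 _ _], head=1, tail=3, size=2
read(): buf=[_ _ 2 _ _], head=2, tail=3, size=1
read(): buf=[_ _ _ _ _], head=3, tail=3, size=0
write(86): buf=[_ _ _ 86 _], head=3, tail=4, size=1
read(): buf=[_ _ _ _ _], head=4, tail=4, size=0
write(62): buf=[_ _ _ _ 62], head=4, tail=0, size=1
read(): buf=[_ _ _ _ _], head=0, tail=0, size=0
write(30): buf=[30 _ _ _ _], head=0, tail=1, size=1
write(93): buf=[30 93 _ _ _], head=0, tail=2, size=2

Answer: 30 93 _ _ _
0
2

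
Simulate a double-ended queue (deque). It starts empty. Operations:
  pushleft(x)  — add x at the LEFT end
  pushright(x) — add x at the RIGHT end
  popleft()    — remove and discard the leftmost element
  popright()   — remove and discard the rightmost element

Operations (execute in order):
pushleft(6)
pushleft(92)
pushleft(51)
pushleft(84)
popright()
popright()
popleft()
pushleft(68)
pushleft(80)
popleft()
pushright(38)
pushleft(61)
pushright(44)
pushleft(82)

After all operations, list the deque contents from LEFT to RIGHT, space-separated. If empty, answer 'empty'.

pushleft(6): [6]
pushleft(92): [92, 6]
pushleft(51): [51, 92, 6]
pushleft(84): [84, 51, 92, 6]
popright(): [84, 51, 92]
popright(): [84, 51]
popleft(): [51]
pushleft(68): [68, 51]
pushleft(80): [80, 68, 51]
popleft(): [68, 51]
pushright(38): [68, 51, 38]
pushleft(61): [61, 68, 51, 38]
pushright(44): [61, 68, 51, 38, 44]
pushleft(82): [82, 61, 68, 51, 38, 44]

Answer: 82 61 68 51 38 44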